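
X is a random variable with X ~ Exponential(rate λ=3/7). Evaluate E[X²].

Using the identity E[X²] = Var(X) + (E[X])²:
E[X] = \frac{7}{3}
Var(X) = \frac{49}{9}
E[X²] = \frac{49}{9} + (\frac{7}{3})²
= \frac{98}{9}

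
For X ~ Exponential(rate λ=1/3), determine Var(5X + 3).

For X ~ Exponential(rate λ=1/3):
Var(X) = 9
Var(5X + 3) = (5)² × Var(X) = 25 × 9 = 225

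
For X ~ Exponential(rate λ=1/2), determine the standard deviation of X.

For X ~ Exponential(rate λ=1/2):
Var(X) = 4
SD(X) = √(Var(X)) = √(4) = 2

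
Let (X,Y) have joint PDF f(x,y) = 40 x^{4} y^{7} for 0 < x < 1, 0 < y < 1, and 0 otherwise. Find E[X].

E[X] = ∫_0^1 ∫_0^1 x × f(x,y) dy dx
= ∫_0^1 ∫_0^1 x × (40 x^{4} y^{7}) dy dx
= \frac{5}{6}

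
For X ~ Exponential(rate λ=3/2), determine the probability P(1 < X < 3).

P(1 < X < 3) = ∫_{1}^{3} f(x) dx
where f(x) = \frac{3 e^{- \frac{3 x}{2}}}{2}
= - \frac{1 - e^{3}}{e^{\frac{9}{2}}}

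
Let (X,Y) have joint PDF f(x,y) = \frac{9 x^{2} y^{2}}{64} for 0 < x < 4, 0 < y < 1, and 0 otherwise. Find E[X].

f_X(x) = ∫_0^1 \frac{9 x^{2} y^{2}}{64} dy = \frac{3 x^{2}}{64}
E[X] = ∫_0^4 x × (\frac{3 x^{2}}{64}) dx = 3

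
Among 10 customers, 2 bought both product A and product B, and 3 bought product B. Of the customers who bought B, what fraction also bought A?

P(A ∩ B) = 2/10 = 1/5
P(B) = 3/10
P(A|B) = P(A ∩ B) / P(B) = (1/5) / (3/10) = 2/3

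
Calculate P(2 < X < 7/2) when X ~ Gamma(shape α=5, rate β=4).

P(2 < X < 7/2) = ∫_{2}^{7/2} f(x) dx
where f(x) = \frac{128 x^{4} e^{- 4 x}}{3}
= \frac{-2171 + 297 e^{6}}{e^{14}}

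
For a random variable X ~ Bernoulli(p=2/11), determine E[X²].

Using the identity E[X²] = Var(X) + (E[X])²:
E[X] = \frac{2}{11}
Var(X) = \frac{18}{121}
E[X²] = \frac{18}{121} + (\frac{2}{11})²
= \frac{2}{11}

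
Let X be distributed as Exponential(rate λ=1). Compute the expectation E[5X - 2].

For X ~ Exponential(rate λ=1):
E[X] = 1
E[5X - 2] = 5 × E[X] - 2 = 3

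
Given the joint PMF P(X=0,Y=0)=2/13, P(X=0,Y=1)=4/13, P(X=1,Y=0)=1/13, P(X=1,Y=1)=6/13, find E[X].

First find marginal of X:
P(X=0) = 6/13
P(X=1) = 7/13
E[X] = 0 × 6/13 + 1 × 7/13 = 7/13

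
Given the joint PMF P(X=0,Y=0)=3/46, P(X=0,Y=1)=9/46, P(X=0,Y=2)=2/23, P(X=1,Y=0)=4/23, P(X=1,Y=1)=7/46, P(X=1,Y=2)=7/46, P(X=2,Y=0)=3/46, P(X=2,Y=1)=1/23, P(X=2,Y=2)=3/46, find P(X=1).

P(X=1) = P(X=1,Y=0) + P(X=1,Y=1) + P(X=1,Y=2)
= 4/23 + 7/46 + 7/46
= 11/23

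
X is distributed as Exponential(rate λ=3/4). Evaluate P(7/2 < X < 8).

P(7/2 < X < 8) = ∫_{7/2}^{8} f(x) dx
where f(x) = \frac{3 e^{- \frac{3 x}{4}}}{4}
= - \frac{1}{e^{6}} + e^{- \frac{21}{8}}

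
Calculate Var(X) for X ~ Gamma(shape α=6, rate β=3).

For X ~ Gamma(shape α=6, rate β=3):
Var(X) = \frac{2}{3}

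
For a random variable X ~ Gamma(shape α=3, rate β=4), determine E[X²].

Using the identity E[X²] = Var(X) + (E[X])²:
E[X] = \frac{3}{4}
Var(X) = \frac{3}{16}
E[X²] = \frac{3}{16} + (\frac{3}{4})²
= \frac{3}{4}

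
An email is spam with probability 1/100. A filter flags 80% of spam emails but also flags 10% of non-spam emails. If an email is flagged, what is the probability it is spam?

Let D = the rare event, + = positive/flagged.
P(D) = 1/100
P(+|D) = 80/100 = 4/5
P(+|D') = 10/100 = 1/10
P(+) = P(+|D)P(D) + P(+|D')P(D')
     = \frac{4}{5} × \frac{1}{100} + \frac{1}{10} × \frac{99}{100}
     = \frac{107}{1000}
P(D|+) = P(+|D)P(D)/P(+) = \frac{8}{107}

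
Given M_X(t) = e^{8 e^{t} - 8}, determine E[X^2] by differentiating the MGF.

To find E[X^2], compute M^(2)(0):
M^(1)(t) = 8 e^{t} e^{8 e^{t} - 8}
M^(2)(t) = 64 e^{2 t} e^{8 e^{t} - 8} + 8 e^{t} e^{8 e^{t} - 8}
M^(2)(0) = 72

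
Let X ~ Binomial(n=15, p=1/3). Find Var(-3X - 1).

For X ~ Binomial(n=15, p=1/3):
Var(X) = \frac{10}{3}
Var(-3X - 1) = (-3)² × Var(X) = 9 × \frac{10}{3} = 30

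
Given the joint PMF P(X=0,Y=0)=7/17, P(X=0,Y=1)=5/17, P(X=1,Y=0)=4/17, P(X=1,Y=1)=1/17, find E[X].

First find marginal of X:
P(X=0) = 12/17
P(X=1) = 5/17
E[X] = 0 × 12/17 + 1 × 5/17 = 5/17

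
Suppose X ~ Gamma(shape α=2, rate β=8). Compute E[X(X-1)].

E[X(X-1)] = E[X² - X] = E[X²] - E[X]
E[X] = \frac{1}{4}
E[X²] = Var(X) + (E[X])² = \frac{1}{32} + (\frac{1}{4})² = \frac{3}{32}
E[X(X-1)] = \frac{3}{32} - \frac{1}{4} = - \frac{5}{32}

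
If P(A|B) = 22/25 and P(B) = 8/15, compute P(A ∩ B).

By definition, P(A|B) = P(A ∩ B) / P(B)
So P(A ∩ B) = P(A|B) × P(B)
= 22/25 × 8/15
= 176/375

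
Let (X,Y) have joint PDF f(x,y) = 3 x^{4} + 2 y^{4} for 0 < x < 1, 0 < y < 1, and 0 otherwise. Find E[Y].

E[Y] = ∫_0^1 ∫_0^1 y × f(x,y) dx dy
= \frac{19}{30}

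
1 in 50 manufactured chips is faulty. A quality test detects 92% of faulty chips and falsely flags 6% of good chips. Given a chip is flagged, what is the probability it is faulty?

Let D = the rare event, + = positive/flagged.
P(D) = 1/50
P(+|D) = 92/100 = 23/25
P(+|D') = 6/100 = 3/50
P(+) = P(+|D)P(D) + P(+|D')P(D')
     = \frac{23}{25} × \frac{1}{50} + \frac{3}{50} × \frac{49}{50}
     = \frac{193}{2500}
P(D|+) = P(+|D)P(D)/P(+) = \frac{46}{193}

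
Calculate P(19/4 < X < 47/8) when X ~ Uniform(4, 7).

P(19/4 < X < 47/8) = ∫_{19/4}^{47/8} f(x) dx
where f(x) = \frac{1}{3}
= \frac{3}{8}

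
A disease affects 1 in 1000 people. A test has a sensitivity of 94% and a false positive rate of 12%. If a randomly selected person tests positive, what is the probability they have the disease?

Let D = the rare event, + = positive/flagged.
P(D) = 1/1000
P(+|D) = 94/100 = 47/50
P(+|D') = 12/100 = 3/25
P(+) = P(+|D)P(D) + P(+|D')P(D')
     = \frac{47}{50} × \frac{1}{1000} + \frac{3}{25} × \frac{999}{1000}
     = \frac{6041}{50000}
P(D|+) = P(+|D)P(D)/P(+) = \frac{47}{6041}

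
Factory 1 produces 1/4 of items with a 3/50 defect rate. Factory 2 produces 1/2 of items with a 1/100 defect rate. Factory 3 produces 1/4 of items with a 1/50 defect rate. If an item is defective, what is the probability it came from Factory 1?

Using Bayes' theorem:
P(F1) = 1/4, P(D|F1) = 3/50
P(F2) = 1/2, P(D|F2) = 1/100
P(F3) = 1/4, P(D|F3) = 1/50
P(D) = P(D|F1)P(F1) + P(D|F2)P(F2) + P(D|F3)P(F3)
     = \frac{1}{40}
P(F1|D) = P(D|F1)P(F1) / P(D)
= \frac{3}{5}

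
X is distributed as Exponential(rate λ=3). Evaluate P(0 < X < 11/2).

P(0 < X < 11/2) = ∫_{0}^{11/2} f(x) dx
where f(x) = 3 e^{- 3 x}
= 1 - e^{- \frac{33}{2}}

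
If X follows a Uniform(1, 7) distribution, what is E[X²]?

Using the identity E[X²] = Var(X) + (E[X])²:
E[X] = 4
Var(X) = 3
E[X²] = 3 + (4)²
= 19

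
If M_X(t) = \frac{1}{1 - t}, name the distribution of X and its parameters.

The MGF M(t) = \frac{1}{1 - t} is the standard form for the Exponential distribution.
Comparing with the known MGF formula identifies: Exponential(rate λ=1)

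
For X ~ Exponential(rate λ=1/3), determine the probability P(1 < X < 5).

P(1 < X < 5) = ∫_{1}^{5} f(x) dx
where f(x) = \frac{e^{- \frac{x}{3}}}{3}
= - \frac{1 - e^{\frac{4}{3}}}{e^{\frac{5}{3}}}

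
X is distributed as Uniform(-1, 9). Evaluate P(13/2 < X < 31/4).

P(13/2 < X < 31/4) = ∫_{13/2}^{31/4} f(x) dx
where f(x) = \frac{1}{10}
= \frac{1}{8}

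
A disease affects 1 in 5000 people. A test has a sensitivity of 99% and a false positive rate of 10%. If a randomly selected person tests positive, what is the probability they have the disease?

Let D = the rare event, + = positive/flagged.
P(D) = 1/5000
P(+|D) = 99/100
P(+|D') = 10/100 = 1/10
P(+) = P(+|D)P(D) + P(+|D')P(D')
     = \frac{99}{100} × \frac{1}{5000} + \frac{1}{10} × \frac{4999}{5000}
     = \frac{50089}{500000}
P(D|+) = P(+|D)P(D)/P(+) = \frac{99}{50089}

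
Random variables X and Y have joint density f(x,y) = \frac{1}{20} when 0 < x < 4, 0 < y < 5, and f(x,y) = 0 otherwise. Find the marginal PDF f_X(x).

f_X(x) = ∫_0^5 f(x,y) dy
= ∫_0^5 \frac{1}{20} dy
= \frac{1}{4} for 0 < x < 4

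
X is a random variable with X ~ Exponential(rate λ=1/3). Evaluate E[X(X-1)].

E[X(X-1)] = E[X² - X] = E[X²] - E[X]
E[X] = 3
E[X²] = Var(X) + (E[X])² = 9 + (3)² = 18
E[X(X-1)] = 18 - 3 = 15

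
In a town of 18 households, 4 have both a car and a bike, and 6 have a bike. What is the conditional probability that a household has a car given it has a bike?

P(A ∩ B) = 4/18 = 2/9
P(B) = 6/18 = 1/3
P(A|B) = P(A ∩ B) / P(B) = (2/9) / (1/3) = 2/3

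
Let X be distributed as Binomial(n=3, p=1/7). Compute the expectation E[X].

For X ~ Binomial(n=3, p=1/7), the expected value is:
E[X] = \frac{3}{7}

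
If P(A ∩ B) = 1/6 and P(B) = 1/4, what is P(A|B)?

P(A|B) = P(A ∩ B) / P(B)
= (1/6) / (1/4)
= 2/3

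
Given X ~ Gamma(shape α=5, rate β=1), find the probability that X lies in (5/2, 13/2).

P(5/2 < X < 13/2) = ∫_{5/2}^{13/2} f(x) dx
where f(x) = \frac{x^{4} e^{- x}}{24}
= \frac{-57129 + 4169 e^{4}}{384 e^{\frac{13}{2}}}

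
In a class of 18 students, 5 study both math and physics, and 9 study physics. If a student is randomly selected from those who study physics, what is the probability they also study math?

P(A ∩ B) = 5/18
P(B) = 9/18 = 1/2
P(A|B) = P(A ∩ B) / P(B) = (5/18) / (1/2) = 5/9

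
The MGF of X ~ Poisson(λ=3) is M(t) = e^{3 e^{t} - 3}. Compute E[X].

To find E[X], compute M^(1)(0):
M^(1)(t) = 3 e^{t} e^{3 e^{t} - 3}
M^(1)(0) = 3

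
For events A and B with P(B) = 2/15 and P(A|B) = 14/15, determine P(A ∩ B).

By definition, P(A|B) = P(A ∩ B) / P(B)
So P(A ∩ B) = P(A|B) × P(B)
= 14/15 × 2/15
= 28/225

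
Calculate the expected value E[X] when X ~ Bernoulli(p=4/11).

For X ~ Bernoulli(p=4/11), the expected value is:
E[X] = \frac{4}{11}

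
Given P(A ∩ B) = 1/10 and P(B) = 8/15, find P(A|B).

P(A|B) = P(A ∩ B) / P(B)
= (1/10) / (8/15)
= 3/16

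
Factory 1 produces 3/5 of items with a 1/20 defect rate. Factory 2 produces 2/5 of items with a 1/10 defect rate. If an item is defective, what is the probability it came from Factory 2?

Using Bayes' theorem:
P(F1) = 3/5, P(D|F1) = 1/20
P(F2) = 2/5, P(D|F2) = 1/10
P(D) = P(D|F1)P(F1) + P(D|F2)P(F2)
     = \frac{7}{100}
P(F2|D) = P(D|F2)P(F2) / P(D)
= \frac{4}{7}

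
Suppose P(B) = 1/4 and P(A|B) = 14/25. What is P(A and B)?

By definition, P(A|B) = P(A ∩ B) / P(B)
So P(A ∩ B) = P(A|B) × P(B)
= 14/25 × 1/4
= 7/50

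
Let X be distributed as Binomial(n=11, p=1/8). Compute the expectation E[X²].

Using the identity E[X²] = Var(X) + (E[X])²:
E[X] = \frac{11}{8}
Var(X) = \frac{77}{64}
E[X²] = \frac{77}{64} + (\frac{11}{8})²
= \frac{99}{32}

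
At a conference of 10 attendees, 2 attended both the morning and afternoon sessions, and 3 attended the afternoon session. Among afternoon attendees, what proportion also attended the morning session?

P(A ∩ B) = 2/10 = 1/5
P(B) = 3/10
P(A|B) = P(A ∩ B) / P(B) = (1/5) / (3/10) = 2/3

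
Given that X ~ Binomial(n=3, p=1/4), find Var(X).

For X ~ Binomial(n=3, p=1/4):
Var(X) = \frac{9}{16}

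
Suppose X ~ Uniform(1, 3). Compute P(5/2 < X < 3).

P(5/2 < X < 3) = ∫_{5/2}^{3} f(x) dx
where f(x) = \frac{1}{2}
= \frac{1}{4}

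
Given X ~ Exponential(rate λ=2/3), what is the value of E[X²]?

Using the identity E[X²] = Var(X) + (E[X])²:
E[X] = \frac{3}{2}
Var(X) = \frac{9}{4}
E[X²] = \frac{9}{4} + (\frac{3}{2})²
= \frac{9}{2}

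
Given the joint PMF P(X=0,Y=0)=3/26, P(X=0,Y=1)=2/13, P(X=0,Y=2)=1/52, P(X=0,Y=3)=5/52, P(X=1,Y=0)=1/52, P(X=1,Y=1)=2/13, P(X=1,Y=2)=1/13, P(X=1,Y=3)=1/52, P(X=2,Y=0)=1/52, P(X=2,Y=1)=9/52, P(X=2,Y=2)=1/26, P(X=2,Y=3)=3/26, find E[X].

First find marginal of X:
P(X=0) = 5/13
P(X=1) = 7/26
P(X=2) = 9/26
E[X] = 0 × 5/13 + 1 × 7/26 + 2 × 9/26 = 25/26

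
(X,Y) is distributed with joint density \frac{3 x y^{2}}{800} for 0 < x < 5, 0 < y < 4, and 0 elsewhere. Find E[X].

f_X(x) = ∫_0^4 \frac{3 x y^{2}}{800} dy = \frac{2 x}{25}
E[X] = ∫_0^5 x × (\frac{2 x}{25}) dx = \frac{10}{3}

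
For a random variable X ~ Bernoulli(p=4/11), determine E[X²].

Using the identity E[X²] = Var(X) + (E[X])²:
E[X] = \frac{4}{11}
Var(X) = \frac{28}{121}
E[X²] = \frac{28}{121} + (\frac{4}{11})²
= \frac{4}{11}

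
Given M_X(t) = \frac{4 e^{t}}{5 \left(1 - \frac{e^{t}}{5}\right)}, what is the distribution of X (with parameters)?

The MGF M(t) = \frac{4 e^{t}}{5 \left(1 - \frac{e^{t}}{5}\right)} is the standard form for the Geometric distribution.
Comparing with the known MGF formula identifies: Geometric(p=4/5), X = trial number of first success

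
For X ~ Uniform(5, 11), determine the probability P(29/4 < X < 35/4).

P(29/4 < X < 35/4) = ∫_{29/4}^{35/4} f(x) dx
where f(x) = \frac{1}{6}
= \frac{1}{4}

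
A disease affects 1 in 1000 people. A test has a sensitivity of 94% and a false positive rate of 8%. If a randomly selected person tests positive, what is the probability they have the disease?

Let D = the rare event, + = positive/flagged.
P(D) = 1/1000
P(+|D) = 94/100 = 47/50
P(+|D') = 8/100 = 2/25
P(+) = P(+|D)P(D) + P(+|D')P(D')
     = \frac{47}{50} × \frac{1}{1000} + \frac{2}{25} × \frac{999}{1000}
     = \frac{4043}{50000}
P(D|+) = P(+|D)P(D)/P(+) = \frac{47}{4043}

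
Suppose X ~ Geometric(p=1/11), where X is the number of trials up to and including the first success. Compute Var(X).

For X ~ Geometric(p=1/11), where X is the number of trials up to and including the first success:
Var(X) = 110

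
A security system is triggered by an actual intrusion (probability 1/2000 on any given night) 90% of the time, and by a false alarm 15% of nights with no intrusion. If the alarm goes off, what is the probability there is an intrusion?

Let D = the rare event, + = positive/flagged.
P(D) = 1/2000
P(+|D) = 90/100 = 9/10
P(+|D') = 15/100 = 3/20
P(+) = P(+|D)P(D) + P(+|D')P(D')
     = \frac{9}{10} × \frac{1}{2000} + \frac{3}{20} × \frac{1999}{2000}
     = \frac{1203}{8000}
P(D|+) = P(+|D)P(D)/P(+) = \frac{6}{2005}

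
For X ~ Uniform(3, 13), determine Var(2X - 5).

For X ~ Uniform(3, 13):
Var(X) = \frac{25}{3}
Var(2X - 5) = (2)² × Var(X) = 4 × \frac{25}{3} = \frac{100}{3}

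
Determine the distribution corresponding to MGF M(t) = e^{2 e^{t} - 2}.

The MGF M(t) = e^{2 e^{t} - 2} is the standard form for the Poisson distribution.
Comparing with the known MGF formula identifies: Poisson(λ=2)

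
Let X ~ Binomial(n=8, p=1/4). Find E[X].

For X ~ Binomial(n=8, p=1/4), the expected value is:
E[X] = 2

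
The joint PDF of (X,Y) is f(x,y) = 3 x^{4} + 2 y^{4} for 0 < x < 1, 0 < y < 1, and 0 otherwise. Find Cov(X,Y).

E[XY] = ∫∫ xy × f(x,y) dx dy = \frac{5}{12}
E[X] = \frac{7}{10}
E[Y] = \frac{19}{30}
Cov(X,Y) = E[XY] - E[X]E[Y] = - \frac{2}{75}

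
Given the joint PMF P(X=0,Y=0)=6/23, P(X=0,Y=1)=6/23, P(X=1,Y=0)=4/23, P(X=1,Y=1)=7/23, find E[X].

First find marginal of X:
P(X=0) = 12/23
P(X=1) = 11/23
E[X] = 0 × 12/23 + 1 × 11/23 = 11/23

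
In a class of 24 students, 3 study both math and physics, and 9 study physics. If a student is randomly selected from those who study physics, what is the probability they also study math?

P(A ∩ B) = 3/24 = 1/8
P(B) = 9/24 = 3/8
P(A|B) = P(A ∩ B) / P(B) = (1/8) / (3/8) = 1/3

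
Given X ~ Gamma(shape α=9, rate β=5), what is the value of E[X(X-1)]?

E[X(X-1)] = E[X² - X] = E[X²] - E[X]
E[X] = \frac{9}{5}
E[X²] = Var(X) + (E[X])² = \frac{9}{25} + (\frac{9}{5})² = \frac{18}{5}
E[X(X-1)] = \frac{18}{5} - \frac{9}{5} = \frac{9}{5}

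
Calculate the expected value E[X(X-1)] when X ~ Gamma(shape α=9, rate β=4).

E[X(X-1)] = E[X² - X] = E[X²] - E[X]
E[X] = \frac{9}{4}
E[X²] = Var(X) + (E[X])² = \frac{9}{16} + (\frac{9}{4})² = \frac{45}{8}
E[X(X-1)] = \frac{45}{8} - \frac{9}{4} = \frac{27}{8}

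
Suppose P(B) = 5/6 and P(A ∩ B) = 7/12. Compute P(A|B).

P(A|B) = P(A ∩ B) / P(B)
= (7/12) / (5/6)
= 7/10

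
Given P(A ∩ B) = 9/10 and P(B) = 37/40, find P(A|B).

P(A|B) = P(A ∩ B) / P(B)
= (9/10) / (37/40)
= 36/37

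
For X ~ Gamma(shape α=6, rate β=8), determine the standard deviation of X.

For X ~ Gamma(shape α=6, rate β=8):
Var(X) = \frac{3}{32}
SD(X) = √(Var(X)) = √(\frac{3}{32}) = \frac{\sqrt{6}}{8}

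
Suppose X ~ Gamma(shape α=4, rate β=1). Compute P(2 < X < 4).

P(2 < X < 4) = ∫_{2}^{4} f(x) dx
where f(x) = \frac{x^{3} e^{- x}}{6}
= \frac{-71 + 19 e^{2}}{3 e^{4}}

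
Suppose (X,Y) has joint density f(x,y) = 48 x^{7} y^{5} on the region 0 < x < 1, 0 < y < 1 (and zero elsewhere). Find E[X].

E[X] = ∫_0^1 ∫_0^1 x × f(x,y) dy dx
= ∫_0^1 ∫_0^1 x × (48 x^{7} y^{5}) dy dx
= \frac{8}{9}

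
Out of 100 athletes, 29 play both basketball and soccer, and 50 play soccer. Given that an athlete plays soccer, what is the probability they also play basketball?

P(A ∩ B) = 29/100
P(B) = 50/100 = 1/2
P(A|B) = P(A ∩ B) / P(B) = (29/100) / (1/2) = 29/50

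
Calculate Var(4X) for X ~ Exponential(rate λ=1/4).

For X ~ Exponential(rate λ=1/4):
Var(X) = 16
Var(4X) = (4)² × Var(X) = 16 × 16 = 256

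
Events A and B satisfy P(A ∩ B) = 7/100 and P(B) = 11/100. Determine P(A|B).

P(A|B) = P(A ∩ B) / P(B)
= (7/100) / (11/100)
= 7/11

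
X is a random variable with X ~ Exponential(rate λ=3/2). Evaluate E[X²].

Using the identity E[X²] = Var(X) + (E[X])²:
E[X] = \frac{2}{3}
Var(X) = \frac{4}{9}
E[X²] = \frac{4}{9} + (\frac{2}{3})²
= \frac{8}{9}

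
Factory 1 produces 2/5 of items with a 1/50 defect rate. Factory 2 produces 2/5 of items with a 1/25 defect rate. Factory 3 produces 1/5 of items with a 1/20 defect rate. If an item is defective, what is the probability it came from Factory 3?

Using Bayes' theorem:
P(F1) = 2/5, P(D|F1) = 1/50
P(F2) = 2/5, P(D|F2) = 1/25
P(F3) = 1/5, P(D|F3) = 1/20
P(D) = P(D|F1)P(F1) + P(D|F2)P(F2) + P(D|F3)P(F3)
     = \frac{17}{500}
P(F3|D) = P(D|F3)P(F3) / P(D)
= \frac{5}{17}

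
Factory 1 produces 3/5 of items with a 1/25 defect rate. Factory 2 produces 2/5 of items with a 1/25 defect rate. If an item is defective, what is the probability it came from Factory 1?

Using Bayes' theorem:
P(F1) = 3/5, P(D|F1) = 1/25
P(F2) = 2/5, P(D|F2) = 1/25
P(D) = P(D|F1)P(F1) + P(D|F2)P(F2)
     = \frac{1}{25}
P(F1|D) = P(D|F1)P(F1) / P(D)
= \frac{3}{5}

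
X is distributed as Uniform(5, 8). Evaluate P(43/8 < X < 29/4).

P(43/8 < X < 29/4) = ∫_{43/8}^{29/4} f(x) dx
where f(x) = \frac{1}{3}
= \frac{5}{8}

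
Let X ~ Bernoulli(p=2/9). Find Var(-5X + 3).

For X ~ Bernoulli(p=2/9):
Var(X) = \frac{14}{81}
Var(-5X + 3) = (-5)² × Var(X) = 25 × \frac{14}{81} = \frac{350}{81}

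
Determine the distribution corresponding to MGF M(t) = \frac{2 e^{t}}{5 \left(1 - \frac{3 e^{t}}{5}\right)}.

The MGF M(t) = \frac{2 e^{t}}{5 \left(1 - \frac{3 e^{t}}{5}\right)} is the standard form for the Geometric distribution.
Comparing with the known MGF formula identifies: Geometric(p=2/5), X = trial number of first success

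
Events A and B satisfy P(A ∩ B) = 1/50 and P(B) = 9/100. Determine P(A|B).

P(A|B) = P(A ∩ B) / P(B)
= (1/50) / (9/100)
= 2/9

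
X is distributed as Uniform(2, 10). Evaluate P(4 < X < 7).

P(4 < X < 7) = ∫_{4}^{7} f(x) dx
where f(x) = \frac{1}{8}
= \frac{3}{8}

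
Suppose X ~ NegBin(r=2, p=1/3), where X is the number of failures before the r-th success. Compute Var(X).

For X ~ NegBin(r=2, p=1/3), where X is the number of failures before the r-th success:
Var(X) = 12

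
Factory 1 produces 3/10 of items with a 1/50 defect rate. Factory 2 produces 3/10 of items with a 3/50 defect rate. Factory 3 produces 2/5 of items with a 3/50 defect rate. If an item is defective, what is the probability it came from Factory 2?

Using Bayes' theorem:
P(F1) = 3/10, P(D|F1) = 1/50
P(F2) = 3/10, P(D|F2) = 3/50
P(F3) = 2/5, P(D|F3) = 3/50
P(D) = P(D|F1)P(F1) + P(D|F2)P(F2) + P(D|F3)P(F3)
     = \frac{6}{125}
P(F2|D) = P(D|F2)P(F2) / P(D)
= \frac{3}{8}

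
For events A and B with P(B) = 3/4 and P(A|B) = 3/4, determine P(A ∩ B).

By definition, P(A|B) = P(A ∩ B) / P(B)
So P(A ∩ B) = P(A|B) × P(B)
= 3/4 × 3/4
= 9/16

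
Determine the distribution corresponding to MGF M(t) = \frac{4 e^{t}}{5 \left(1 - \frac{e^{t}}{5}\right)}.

The MGF M(t) = \frac{4 e^{t}}{5 \left(1 - \frac{e^{t}}{5}\right)} is the standard form for the Geometric distribution.
Comparing with the known MGF formula identifies: Geometric(p=4/5), X = trial number of first success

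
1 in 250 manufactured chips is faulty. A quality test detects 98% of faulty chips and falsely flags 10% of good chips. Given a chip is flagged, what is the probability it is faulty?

Let D = the rare event, + = positive/flagged.
P(D) = 1/250
P(+|D) = 98/100 = 49/50
P(+|D') = 10/100 = 1/10
P(+) = P(+|D)P(D) + P(+|D')P(D')
     = \frac{49}{50} × \frac{1}{250} + \frac{1}{10} × \frac{249}{250}
     = \frac{647}{6250}
P(D|+) = P(+|D)P(D)/P(+) = \frac{49}{1294}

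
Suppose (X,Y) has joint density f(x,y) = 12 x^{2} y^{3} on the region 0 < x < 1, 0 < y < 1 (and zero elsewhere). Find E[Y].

E[Y] = ∫_0^1 ∫_0^1 y × f(x,y) dx dy
= \frac{4}{5}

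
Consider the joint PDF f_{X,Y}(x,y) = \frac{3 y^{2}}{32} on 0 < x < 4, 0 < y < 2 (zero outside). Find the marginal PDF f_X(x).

f_X(x) = ∫_0^2 f(x,y) dy
= ∫_0^2 \frac{3 y^{2}}{32} dy
= \frac{1}{4} for 0 < x < 4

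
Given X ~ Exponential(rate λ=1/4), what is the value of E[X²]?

Using the identity E[X²] = Var(X) + (E[X])²:
E[X] = 4
Var(X) = 16
E[X²] = 16 + (4)²
= 32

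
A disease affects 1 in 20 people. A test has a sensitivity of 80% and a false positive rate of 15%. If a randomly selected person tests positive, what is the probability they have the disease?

Let D = the rare event, + = positive/flagged.
P(D) = 1/20
P(+|D) = 80/100 = 4/5
P(+|D') = 15/100 = 3/20
P(+) = P(+|D)P(D) + P(+|D')P(D')
     = \frac{4}{5} × \frac{1}{20} + \frac{3}{20} × \frac{19}{20}
     = \frac{73}{400}
P(D|+) = P(+|D)P(D)/P(+) = \frac{16}{73}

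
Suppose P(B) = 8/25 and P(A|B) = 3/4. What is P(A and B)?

By definition, P(A|B) = P(A ∩ B) / P(B)
So P(A ∩ B) = P(A|B) × P(B)
= 3/4 × 8/25
= 6/25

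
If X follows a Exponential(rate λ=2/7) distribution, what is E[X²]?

Using the identity E[X²] = Var(X) + (E[X])²:
E[X] = \frac{7}{2}
Var(X) = \frac{49}{4}
E[X²] = \frac{49}{4} + (\frac{7}{2})²
= \frac{49}{2}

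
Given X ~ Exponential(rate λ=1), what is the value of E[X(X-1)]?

E[X(X-1)] = E[X² - X] = E[X²] - E[X]
E[X] = 1
E[X²] = Var(X) + (E[X])² = 1 + (1)² = 2
E[X(X-1)] = 2 - 1 = 1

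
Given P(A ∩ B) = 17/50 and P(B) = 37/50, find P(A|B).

P(A|B) = P(A ∩ B) / P(B)
= (17/50) / (37/50)
= 17/37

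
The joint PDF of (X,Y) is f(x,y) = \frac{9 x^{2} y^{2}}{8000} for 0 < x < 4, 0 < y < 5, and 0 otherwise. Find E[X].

f_X(x) = ∫_0^5 \frac{9 x^{2} y^{2}}{8000} dy = \frac{3 x^{2}}{64}
E[X] = ∫_0^4 x × (\frac{3 x^{2}}{64}) dx = 3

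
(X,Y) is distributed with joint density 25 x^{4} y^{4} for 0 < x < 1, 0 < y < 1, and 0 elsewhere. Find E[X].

E[X] = ∫_0^1 ∫_0^1 x × f(x,y) dy dx
= ∫_0^1 ∫_0^1 x × (25 x^{4} y^{4}) dy dx
= \frac{5}{6}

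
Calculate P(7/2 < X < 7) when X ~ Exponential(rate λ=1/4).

P(7/2 < X < 7) = ∫_{7/2}^{7} f(x) dx
where f(x) = \frac{e^{- \frac{x}{4}}}{4}
= - \frac{1}{e^{\frac{7}{4}}} + e^{- \frac{7}{8}}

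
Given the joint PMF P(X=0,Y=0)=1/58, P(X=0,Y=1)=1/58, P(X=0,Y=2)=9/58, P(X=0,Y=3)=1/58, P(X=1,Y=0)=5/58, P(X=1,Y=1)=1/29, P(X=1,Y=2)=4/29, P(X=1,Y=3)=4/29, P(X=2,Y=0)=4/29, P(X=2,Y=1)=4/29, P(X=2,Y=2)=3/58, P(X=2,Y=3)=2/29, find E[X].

First find marginal of X:
P(X=0) = 6/29
P(X=1) = 23/58
P(X=2) = 23/58
E[X] = 0 × 6/29 + 1 × 23/58 + 2 × 23/58 = 69/58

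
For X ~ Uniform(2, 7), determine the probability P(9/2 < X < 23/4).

P(9/2 < X < 23/4) = ∫_{9/2}^{23/4} f(x) dx
where f(x) = \frac{1}{5}
= \frac{1}{4}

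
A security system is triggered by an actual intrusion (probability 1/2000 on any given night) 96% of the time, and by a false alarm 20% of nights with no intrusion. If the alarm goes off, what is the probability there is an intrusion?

Let D = the rare event, + = positive/flagged.
P(D) = 1/2000
P(+|D) = 96/100 = 24/25
P(+|D') = 20/100 = 1/5
P(+) = P(+|D)P(D) + P(+|D')P(D')
     = \frac{24}{25} × \frac{1}{2000} + \frac{1}{5} × \frac{1999}{2000}
     = \frac{10019}{50000}
P(D|+) = P(+|D)P(D)/P(+) = \frac{24}{10019}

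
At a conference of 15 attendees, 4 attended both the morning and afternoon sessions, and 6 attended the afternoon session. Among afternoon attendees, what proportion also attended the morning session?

P(A ∩ B) = 4/15
P(B) = 6/15 = 2/5
P(A|B) = P(A ∩ B) / P(B) = (4/15) / (2/5) = 2/3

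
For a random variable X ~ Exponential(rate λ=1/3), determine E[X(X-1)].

E[X(X-1)] = E[X² - X] = E[X²] - E[X]
E[X] = 3
E[X²] = Var(X) + (E[X])² = 9 + (3)² = 18
E[X(X-1)] = 18 - 3 = 15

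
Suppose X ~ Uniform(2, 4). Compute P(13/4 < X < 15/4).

P(13/4 < X < 15/4) = ∫_{13/4}^{15/4} f(x) dx
where f(x) = \frac{1}{2}
= \frac{1}{4}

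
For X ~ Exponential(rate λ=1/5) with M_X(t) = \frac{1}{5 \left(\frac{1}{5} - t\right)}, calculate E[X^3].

To find E[X^3], compute M^(3)(0):
M^(1)(t) = \frac{1}{5 \left(\frac{1}{5} - t\right)^{2}}
M^(2)(t) = \frac{2}{5 \left(\frac{1}{5} - t\right)^{3}}
M^(3)(t) = \frac{6}{5 \left(\frac{1}{5} - t\right)^{4}}
M^(3)(0) = 750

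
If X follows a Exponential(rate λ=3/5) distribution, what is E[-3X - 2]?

For X ~ Exponential(rate λ=3/5):
E[X] = \frac{5}{3}
E[-3X - 2] = -3 × E[X] - 2 = -7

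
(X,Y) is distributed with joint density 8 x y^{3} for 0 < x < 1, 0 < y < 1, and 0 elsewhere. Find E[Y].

E[Y] = ∫_0^1 ∫_0^1 y × f(x,y) dx dy
= \frac{4}{5}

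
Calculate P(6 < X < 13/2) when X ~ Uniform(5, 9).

P(6 < X < 13/2) = ∫_{6}^{13/2} f(x) dx
where f(x) = \frac{1}{4}
= \frac{1}{8}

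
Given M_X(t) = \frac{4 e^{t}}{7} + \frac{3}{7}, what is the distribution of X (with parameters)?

The MGF M(t) = \frac{4 e^{t}}{7} + \frac{3}{7} is the standard form for the Bernoulli distribution.
Comparing with the known MGF formula identifies: Bernoulli(p=4/7)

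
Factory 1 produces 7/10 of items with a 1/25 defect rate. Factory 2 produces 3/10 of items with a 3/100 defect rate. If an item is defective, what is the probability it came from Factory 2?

Using Bayes' theorem:
P(F1) = 7/10, P(D|F1) = 1/25
P(F2) = 3/10, P(D|F2) = 3/100
P(D) = P(D|F1)P(F1) + P(D|F2)P(F2)
     = \frac{37}{1000}
P(F2|D) = P(D|F2)P(F2) / P(D)
= \frac{9}{37}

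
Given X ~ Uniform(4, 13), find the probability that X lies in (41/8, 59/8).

P(41/8 < X < 59/8) = ∫_{41/8}^{59/8} f(x) dx
where f(x) = \frac{1}{9}
= \frac{1}{4}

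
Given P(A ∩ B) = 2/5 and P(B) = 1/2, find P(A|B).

P(A|B) = P(A ∩ B) / P(B)
= (2/5) / (1/2)
= 4/5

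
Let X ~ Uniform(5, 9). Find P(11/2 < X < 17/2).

P(11/2 < X < 17/2) = ∫_{11/2}^{17/2} f(x) dx
where f(x) = \frac{1}{4}
= \frac{3}{4}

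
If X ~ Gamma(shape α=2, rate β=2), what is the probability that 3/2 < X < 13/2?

P(3/2 < X < 13/2) = ∫_{3/2}^{13/2} f(x) dx
where f(x) = 4 x e^{- 2 x}
= \frac{2 \left(-7 + 2 e^{10}\right)}{e^{13}}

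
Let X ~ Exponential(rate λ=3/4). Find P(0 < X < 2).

P(0 < X < 2) = ∫_{0}^{2} f(x) dx
where f(x) = \frac{3 e^{- \frac{3 x}{4}}}{4}
= 1 - e^{- \frac{3}{2}}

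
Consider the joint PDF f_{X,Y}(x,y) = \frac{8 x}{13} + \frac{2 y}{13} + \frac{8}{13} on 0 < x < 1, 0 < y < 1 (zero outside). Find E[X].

E[X] = ∫_0^1 ∫_0^1 x × f(x,y) dy dx
= ∫_0^1 ∫_0^1 x × (\frac{8 x}{13} + \frac{2 y}{13} + \frac{8}{13}) dy dx
= \frac{43}{78}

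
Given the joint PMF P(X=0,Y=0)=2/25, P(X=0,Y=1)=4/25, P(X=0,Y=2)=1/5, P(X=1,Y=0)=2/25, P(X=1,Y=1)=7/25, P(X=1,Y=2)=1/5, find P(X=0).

P(X=0) = P(X=0,Y=0) + P(X=0,Y=1) + P(X=0,Y=2)
= 2/25 + 4/25 + 1/5
= 11/25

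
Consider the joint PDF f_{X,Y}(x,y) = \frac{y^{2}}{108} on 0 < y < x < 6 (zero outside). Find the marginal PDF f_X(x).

f_X(x) = ∫_0^x \frac{y^{2}}{108} dy = \frac{x^{3}}{324}
for 0 < x < 6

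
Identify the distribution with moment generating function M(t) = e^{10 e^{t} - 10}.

The MGF M(t) = e^{10 e^{t} - 10} is the standard form for the Poisson distribution.
Comparing with the known MGF formula identifies: Poisson(λ=10)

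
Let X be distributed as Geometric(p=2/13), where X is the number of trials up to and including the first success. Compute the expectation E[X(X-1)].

E[X(X-1)] = E[X² - X] = E[X²] - E[X]
E[X] = \frac{13}{2}
E[X²] = Var(X) + (E[X])² = \frac{143}{4} + (\frac{13}{2})² = 78
E[X(X-1)] = 78 - \frac{13}{2} = \frac{143}{2}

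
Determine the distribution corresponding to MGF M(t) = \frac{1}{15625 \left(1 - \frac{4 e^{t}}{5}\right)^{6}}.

The MGF M(t) = \frac{1}{15625 \left(1 - \frac{4 e^{t}}{5}\right)^{6}} is the standard form for the NegativeBinomial distribution.
Comparing with the known MGF formula identifies: NegBin(r=6, p=1/5), X = failures before r-th success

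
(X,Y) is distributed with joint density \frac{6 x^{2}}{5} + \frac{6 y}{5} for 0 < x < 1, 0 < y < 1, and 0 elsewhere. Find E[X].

E[X] = ∫_0^1 ∫_0^1 x × f(x,y) dy dx
= ∫_0^1 ∫_0^1 x × (\frac{6 x^{2}}{5} + \frac{6 y}{5}) dy dx
= \frac{3}{5}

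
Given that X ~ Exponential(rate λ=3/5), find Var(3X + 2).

For X ~ Exponential(rate λ=3/5):
Var(X) = \frac{25}{9}
Var(3X + 2) = (3)² × Var(X) = 9 × \frac{25}{9} = 25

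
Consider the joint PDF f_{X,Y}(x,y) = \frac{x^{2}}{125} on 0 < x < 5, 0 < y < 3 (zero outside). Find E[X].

f_X(x) = ∫_0^3 \frac{x^{2}}{125} dy = \frac{3 x^{2}}{125}
E[X] = ∫_0^5 x × (\frac{3 x^{2}}{125}) dx = \frac{15}{4}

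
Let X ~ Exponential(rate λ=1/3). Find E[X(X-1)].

E[X(X-1)] = E[X² - X] = E[X²] - E[X]
E[X] = 3
E[X²] = Var(X) + (E[X])² = 9 + (3)² = 18
E[X(X-1)] = 18 - 3 = 15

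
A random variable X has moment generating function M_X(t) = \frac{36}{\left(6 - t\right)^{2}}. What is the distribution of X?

The MGF M(t) = \frac{36}{\left(6 - t\right)^{2}} is the standard form for the Gamma distribution.
Comparing with the known MGF formula identifies: Gamma(shape α=2, rate β=6)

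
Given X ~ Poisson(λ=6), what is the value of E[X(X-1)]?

E[X(X-1)] = E[X² - X] = E[X²] - E[X]
E[X] = 6
E[X²] = Var(X) + (E[X])² = 6 + (6)² = 42
E[X(X-1)] = 42 - 6 = 36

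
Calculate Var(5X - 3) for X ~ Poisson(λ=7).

For X ~ Poisson(λ=7):
Var(X) = 7
Var(5X - 3) = (5)² × Var(X) = 25 × 7 = 175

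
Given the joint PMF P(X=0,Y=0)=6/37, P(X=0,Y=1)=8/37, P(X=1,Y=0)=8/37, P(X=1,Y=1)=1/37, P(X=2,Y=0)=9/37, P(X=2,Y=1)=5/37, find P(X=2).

P(X=2) = P(X=2,Y=0) + P(X=2,Y=1)
= 9/37 + 5/37
= 14/37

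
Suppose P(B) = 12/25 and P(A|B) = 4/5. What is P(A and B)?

By definition, P(A|B) = P(A ∩ B) / P(B)
So P(A ∩ B) = P(A|B) × P(B)
= 4/5 × 12/25
= 48/125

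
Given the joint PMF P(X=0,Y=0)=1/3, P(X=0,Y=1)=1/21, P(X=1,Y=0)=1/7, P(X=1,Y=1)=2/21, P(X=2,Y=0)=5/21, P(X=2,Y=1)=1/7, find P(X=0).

P(X=0) = P(X=0,Y=0) + P(X=0,Y=1)
= 1/3 + 1/21
= 8/21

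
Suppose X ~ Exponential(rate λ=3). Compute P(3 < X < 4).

P(3 < X < 4) = ∫_{3}^{4} f(x) dx
where f(x) = 3 e^{- 3 x}
= - \frac{1 - e^{3}}{e^{12}}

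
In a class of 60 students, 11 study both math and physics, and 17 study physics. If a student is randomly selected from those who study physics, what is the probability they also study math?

P(A ∩ B) = 11/60
P(B) = 17/60
P(A|B) = P(A ∩ B) / P(B) = (11/60) / (17/60) = 11/17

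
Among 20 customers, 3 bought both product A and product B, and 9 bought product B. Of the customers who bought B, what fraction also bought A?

P(A ∩ B) = 3/20
P(B) = 9/20
P(A|B) = P(A ∩ B) / P(B) = (3/20) / (9/20) = 1/3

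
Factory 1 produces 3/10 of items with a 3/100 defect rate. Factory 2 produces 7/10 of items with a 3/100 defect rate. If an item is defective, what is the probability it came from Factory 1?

Using Bayes' theorem:
P(F1) = 3/10, P(D|F1) = 3/100
P(F2) = 7/10, P(D|F2) = 3/100
P(D) = P(D|F1)P(F1) + P(D|F2)P(F2)
     = \frac{3}{100}
P(F1|D) = P(D|F1)P(F1) / P(D)
= \frac{3}{10}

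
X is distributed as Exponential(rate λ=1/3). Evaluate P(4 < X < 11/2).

P(4 < X < 11/2) = ∫_{4}^{11/2} f(x) dx
where f(x) = \frac{e^{- \frac{x}{3}}}{3}
= - \frac{1}{e^{\frac{11}{6}}} + e^{- \frac{4}{3}}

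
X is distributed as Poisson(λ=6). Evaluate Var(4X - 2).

For X ~ Poisson(λ=6):
Var(X) = 6
Var(4X - 2) = (4)² × Var(X) = 16 × 6 = 96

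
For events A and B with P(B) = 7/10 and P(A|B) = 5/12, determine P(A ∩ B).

By definition, P(A|B) = P(A ∩ B) / P(B)
So P(A ∩ B) = P(A|B) × P(B)
= 5/12 × 7/10
= 7/24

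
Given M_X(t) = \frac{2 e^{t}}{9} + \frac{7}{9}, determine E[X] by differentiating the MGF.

To find E[X], compute M^(1)(0):
M^(1)(t) = \frac{2 e^{t}}{9}
M^(1)(0) = \frac{2}{9}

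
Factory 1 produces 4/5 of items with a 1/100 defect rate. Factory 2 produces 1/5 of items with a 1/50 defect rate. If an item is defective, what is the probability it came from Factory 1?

Using Bayes' theorem:
P(F1) = 4/5, P(D|F1) = 1/100
P(F2) = 1/5, P(D|F2) = 1/50
P(D) = P(D|F1)P(F1) + P(D|F2)P(F2)
     = \frac{3}{250}
P(F1|D) = P(D|F1)P(F1) / P(D)
= \frac{2}{3}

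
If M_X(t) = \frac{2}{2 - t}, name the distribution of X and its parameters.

The MGF M(t) = \frac{2}{2 - t} is the standard form for the Exponential distribution.
Comparing with the known MGF formula identifies: Exponential(rate λ=2)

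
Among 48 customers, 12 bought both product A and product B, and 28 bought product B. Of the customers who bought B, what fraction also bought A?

P(A ∩ B) = 12/48 = 1/4
P(B) = 28/48 = 7/12
P(A|B) = P(A ∩ B) / P(B) = (1/4) / (7/12) = 3/7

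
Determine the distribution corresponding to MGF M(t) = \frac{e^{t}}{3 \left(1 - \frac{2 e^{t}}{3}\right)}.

The MGF M(t) = \frac{e^{t}}{3 \left(1 - \frac{2 e^{t}}{3}\right)} is the standard form for the Geometric distribution.
Comparing with the known MGF formula identifies: Geometric(p=1/3), X = trial number of first success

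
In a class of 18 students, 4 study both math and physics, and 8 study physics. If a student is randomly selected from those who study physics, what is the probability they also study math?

P(A ∩ B) = 4/18 = 2/9
P(B) = 8/18 = 4/9
P(A|B) = P(A ∩ B) / P(B) = (2/9) / (4/9) = 1/2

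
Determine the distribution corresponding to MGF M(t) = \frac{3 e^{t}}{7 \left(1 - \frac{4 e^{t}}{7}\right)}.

The MGF M(t) = \frac{3 e^{t}}{7 \left(1 - \frac{4 e^{t}}{7}\right)} is the standard form for the Geometric distribution.
Comparing with the known MGF formula identifies: Geometric(p=3/7), X = trial number of first success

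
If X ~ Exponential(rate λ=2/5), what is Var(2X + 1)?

For X ~ Exponential(rate λ=2/5):
Var(X) = \frac{25}{4}
Var(2X + 1) = (2)² × Var(X) = 4 × \frac{25}{4} = 25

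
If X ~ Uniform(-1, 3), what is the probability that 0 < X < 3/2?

P(0 < X < 3/2) = ∫_{0}^{3/2} f(x) dx
where f(x) = \frac{1}{4}
= \frac{3}{8}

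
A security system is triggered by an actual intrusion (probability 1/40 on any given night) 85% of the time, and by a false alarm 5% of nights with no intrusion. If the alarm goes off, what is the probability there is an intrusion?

Let D = the rare event, + = positive/flagged.
P(D) = 1/40
P(+|D) = 85/100 = 17/20
P(+|D') = 5/100 = 1/20
P(+) = P(+|D)P(D) + P(+|D')P(D')
     = \frac{17}{20} × \frac{1}{40} + \frac{1}{20} × \frac{39}{40}
     = \frac{7}{100}
P(D|+) = P(+|D)P(D)/P(+) = \frac{17}{56}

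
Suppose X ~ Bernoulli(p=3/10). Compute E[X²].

Using the identity E[X²] = Var(X) + (E[X])²:
E[X] = \frac{3}{10}
Var(X) = \frac{21}{100}
E[X²] = \frac{21}{100} + (\frac{3}{10})²
= \frac{3}{10}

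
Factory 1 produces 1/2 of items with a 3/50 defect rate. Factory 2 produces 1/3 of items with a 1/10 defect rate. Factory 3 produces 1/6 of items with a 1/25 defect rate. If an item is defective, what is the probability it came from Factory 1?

Using Bayes' theorem:
P(F1) = 1/2, P(D|F1) = 3/50
P(F2) = 1/3, P(D|F2) = 1/10
P(F3) = 1/6, P(D|F3) = 1/25
P(D) = P(D|F1)P(F1) + P(D|F2)P(F2) + P(D|F3)P(F3)
     = \frac{7}{100}
P(F1|D) = P(D|F1)P(F1) / P(D)
= \frac{3}{7}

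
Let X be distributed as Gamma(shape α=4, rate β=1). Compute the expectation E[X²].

Using the identity E[X²] = Var(X) + (E[X])²:
E[X] = 4
Var(X) = 4
E[X²] = 4 + (4)²
= 20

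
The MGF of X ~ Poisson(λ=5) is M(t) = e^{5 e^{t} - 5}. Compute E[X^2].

To find E[X^2], compute M^(2)(0):
M^(1)(t) = 5 e^{t} e^{5 e^{t} - 5}
M^(2)(t) = 25 e^{2 t} e^{5 e^{t} - 5} + 5 e^{t} e^{5 e^{t} - 5}
M^(2)(0) = 30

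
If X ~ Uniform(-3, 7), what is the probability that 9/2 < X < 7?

P(9/2 < X < 7) = ∫_{9/2}^{7} f(x) dx
where f(x) = \frac{1}{10}
= \frac{1}{4}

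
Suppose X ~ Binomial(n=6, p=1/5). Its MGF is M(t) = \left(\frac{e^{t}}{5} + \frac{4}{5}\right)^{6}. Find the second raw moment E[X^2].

To find E[X^2], compute M^(2)(0):
M^(1)(t) = \frac{6 \left(\frac{e^{t}}{5} + \frac{4}{5}\right)^{5} e^{t}}{5}
M^(2)(t) = \frac{6 \left(\frac{e^{t}}{5} + \frac{4}{5}\right)^{5} e^{t}}{5} + \frac{6 \left(\frac{e^{t}}{5} + \frac{4}{5}\right)^{4} e^{2 t}}{5}
M^(2)(0) = \frac{12}{5}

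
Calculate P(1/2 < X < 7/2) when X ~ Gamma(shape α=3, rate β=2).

P(1/2 < X < 7/2) = ∫_{1/2}^{7/2} f(x) dx
where f(x) = 4 x^{2} e^{- 2 x}
= \frac{5 \left(-13 + e^{6}\right)}{2 e^{7}}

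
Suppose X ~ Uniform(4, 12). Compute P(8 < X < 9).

P(8 < X < 9) = ∫_{8}^{9} f(x) dx
where f(x) = \frac{1}{8}
= \frac{1}{8}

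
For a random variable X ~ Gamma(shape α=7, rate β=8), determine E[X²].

Using the identity E[X²] = Var(X) + (E[X])²:
E[X] = \frac{7}{8}
Var(X) = \frac{7}{64}
E[X²] = \frac{7}{64} + (\frac{7}{8})²
= \frac{7}{8}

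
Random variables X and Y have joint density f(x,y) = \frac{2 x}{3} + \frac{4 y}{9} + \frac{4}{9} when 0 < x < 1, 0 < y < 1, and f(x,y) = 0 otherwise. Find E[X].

E[X] = ∫_0^1 ∫_0^1 x × f(x,y) dy dx
= ∫_0^1 ∫_0^1 x × (\frac{2 x}{3} + \frac{4 y}{9} + \frac{4}{9}) dy dx
= \frac{5}{9}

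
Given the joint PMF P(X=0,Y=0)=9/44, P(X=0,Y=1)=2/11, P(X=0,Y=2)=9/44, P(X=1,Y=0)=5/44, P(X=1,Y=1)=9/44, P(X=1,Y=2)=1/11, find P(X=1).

P(X=1) = P(X=1,Y=0) + P(X=1,Y=1) + P(X=1,Y=2)
= 5/44 + 9/44 + 1/11
= 9/22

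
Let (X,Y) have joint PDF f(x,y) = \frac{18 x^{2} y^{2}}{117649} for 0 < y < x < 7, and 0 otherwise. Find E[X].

f_X(x) = ∫_0^x \frac{18 x^{2} y^{2}}{117649} dy = \frac{6 x^{5}}{117649}
E[X] = ∫_0^7 x × (\frac{6 x^{5}}{117649}) dx = 6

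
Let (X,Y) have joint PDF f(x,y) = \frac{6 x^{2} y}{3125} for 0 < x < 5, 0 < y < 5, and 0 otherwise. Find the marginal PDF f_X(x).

f_X(x) = ∫_0^5 f(x,y) dy
= ∫_0^5 \frac{6 x^{2} y}{3125} dy
= \frac{3 x^{2}}{125} for 0 < x < 5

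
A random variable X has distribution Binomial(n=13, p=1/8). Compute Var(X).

For X ~ Binomial(n=13, p=1/8):
Var(X) = \frac{91}{64}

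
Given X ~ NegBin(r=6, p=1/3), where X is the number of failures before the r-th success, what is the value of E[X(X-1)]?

E[X(X-1)] = E[X² - X] = E[X²] - E[X]
E[X] = 12
E[X²] = Var(X) + (E[X])² = 36 + (12)² = 180
E[X(X-1)] = 180 - 12 = 168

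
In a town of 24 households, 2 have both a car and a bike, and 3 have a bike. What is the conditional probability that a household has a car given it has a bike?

P(A ∩ B) = 2/24 = 1/12
P(B) = 3/24 = 1/8
P(A|B) = P(A ∩ B) / P(B) = (1/12) / (1/8) = 2/3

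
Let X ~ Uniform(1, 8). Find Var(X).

For X ~ Uniform(1, 8):
Var(X) = \frac{49}{12}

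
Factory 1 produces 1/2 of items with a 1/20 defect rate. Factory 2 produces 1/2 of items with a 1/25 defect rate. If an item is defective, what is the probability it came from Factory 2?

Using Bayes' theorem:
P(F1) = 1/2, P(D|F1) = 1/20
P(F2) = 1/2, P(D|F2) = 1/25
P(D) = P(D|F1)P(F1) + P(D|F2)P(F2)
     = \frac{9}{200}
P(F2|D) = P(D|F2)P(F2) / P(D)
= \frac{4}{9}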